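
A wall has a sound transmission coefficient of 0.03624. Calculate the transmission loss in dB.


Given values:
  tau = 0.03624
Formula: TL = 10 * log10(1 / tau)
Compute 1 / tau = 1 / 0.03624 = 27.5938
Compute log10(27.5938) = 1.440812
TL = 10 * 1.440812 = 14.41

14.41 dB


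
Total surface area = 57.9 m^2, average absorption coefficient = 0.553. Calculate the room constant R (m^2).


Given values:
  S = 57.9 m^2, alpha = 0.553
Formula: R = S * alpha / (1 - alpha)
Numerator: 57.9 * 0.553 = 32.0187
Denominator: 1 - 0.553 = 0.447
R = 32.0187 / 0.447 = 71.63

71.63 m^2


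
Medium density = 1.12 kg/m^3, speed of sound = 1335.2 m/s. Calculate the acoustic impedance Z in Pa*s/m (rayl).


Given values:
  rho = 1.12 kg/m^3
  c = 1335.2 m/s
Formula: Z = rho * c
Z = 1.12 * 1335.2
Z = 1495.42

1495.42 rayl


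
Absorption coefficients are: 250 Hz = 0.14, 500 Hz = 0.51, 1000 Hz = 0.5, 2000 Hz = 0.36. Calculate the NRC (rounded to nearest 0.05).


Given values:
  a_250 = 0.14, a_500 = 0.51
  a_1000 = 0.5, a_2000 = 0.36
Formula: NRC = (a250 + a500 + a1000 + a2000) / 4
Sum = 0.14 + 0.51 + 0.5 + 0.36 = 1.51
NRC = 1.51 / 4 = 0.3775
Rounded to nearest 0.05: 0.4

0.4


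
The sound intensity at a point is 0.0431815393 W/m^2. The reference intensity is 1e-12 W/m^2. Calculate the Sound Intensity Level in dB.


Given values:
  I = 0.0431815393 W/m^2
  I_ref = 1e-12 W/m^2
Formula: SIL = 10 * log10(I / I_ref)
Compute ratio: I / I_ref = 43181539300
Compute log10: log10(43181539300) = 10.635298
Multiply: SIL = 10 * 10.635298 = 106.35

106.35 dB


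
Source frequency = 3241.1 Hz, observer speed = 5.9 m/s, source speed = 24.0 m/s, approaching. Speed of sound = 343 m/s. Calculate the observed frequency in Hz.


Given values:
  f_s = 3241.1 Hz, v_o = 5.9 m/s, v_s = 24.0 m/s
  Direction: approaching
Formula: f_o = f_s * (c + v_o) / (c - v_s)
Numerator: c + v_o = 343 + 5.9 = 348.9
Denominator: c - v_s = 343 - 24.0 = 319.0
f_o = 3241.1 * 348.9 / 319.0 = 3544.89

3544.89 Hz


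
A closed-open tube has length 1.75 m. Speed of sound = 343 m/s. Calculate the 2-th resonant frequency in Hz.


Given values:
  Tube type: closed-open, L = 1.75 m, c = 343 m/s, n = 2
Formula: f_n = (2n - 1) * c / (4 * L)
Compute 2n - 1 = 2*2 - 1 = 3
Compute 4 * L = 4 * 1.75 = 7.0
f = 3 * 343 / 7.0
f = 147.0

147.0 Hz


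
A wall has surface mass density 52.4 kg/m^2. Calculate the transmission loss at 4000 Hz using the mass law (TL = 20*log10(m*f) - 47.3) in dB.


Given values:
  m = 52.4 kg/m^2, f = 4000 Hz
Formula: TL = 20 * log10(m * f) - 47.3
Compute m * f = 52.4 * 4000 = 209600.0
Compute log10(209600.0) = 5.321391
Compute 20 * 5.321391 = 106.4278
TL = 106.4278 - 47.3 = 59.13

59.13 dB


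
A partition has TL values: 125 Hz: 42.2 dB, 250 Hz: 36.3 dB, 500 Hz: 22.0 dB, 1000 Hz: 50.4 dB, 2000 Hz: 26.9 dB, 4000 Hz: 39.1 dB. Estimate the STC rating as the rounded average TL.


Given TL values at each frequency:
  125 Hz: 42.2 dB
  250 Hz: 36.3 dB
  500 Hz: 22.0 dB
  1000 Hz: 50.4 dB
  2000 Hz: 26.9 dB
  4000 Hz: 39.1 dB
Formula: STC ~ round(average of TL values)
Sum = 42.2 + 36.3 + 22.0 + 50.4 + 26.9 + 39.1 = 216.9
Average = 216.9 / 6 = 36.15
Rounded: 36

36


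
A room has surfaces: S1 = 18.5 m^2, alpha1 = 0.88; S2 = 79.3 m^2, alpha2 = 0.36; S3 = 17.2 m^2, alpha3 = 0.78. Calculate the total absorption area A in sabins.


Given surfaces:
  Surface 1: 18.5 * 0.88 = 16.28
  Surface 2: 79.3 * 0.36 = 28.548
  Surface 3: 17.2 * 0.78 = 13.416
Formula: A = sum(Si * alpha_i)
A = 16.28 + 28.548 + 13.416
A = 58.24

58.24 sabins


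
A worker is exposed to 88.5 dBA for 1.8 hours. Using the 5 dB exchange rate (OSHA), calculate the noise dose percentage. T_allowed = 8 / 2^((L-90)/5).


Given values:
  L = 88.5 dBA, T = 1.8 hours
Formula: T_allowed = 8 / 2^((L - 90) / 5)
Compute exponent: (88.5 - 90) / 5 = -0.3
Compute 2^(-0.3) = 0.812252
T_allowed = 8 / 0.812252 = 9.84916 hours
Dose = (T / T_allowed) * 100
Dose = (1.8 / 9.84916) * 100 = 18.28

18.28 %


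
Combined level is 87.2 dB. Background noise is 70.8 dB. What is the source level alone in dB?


Given values:
  L_total = 87.2 dB, L_bg = 70.8 dB
Formula: L_source = 10 * log10(10^(L_total/10) - 10^(L_bg/10))
Convert to linear:
  10^(87.2/10) = 524807460.2498
  10^(70.8/10) = 12022644.3462
Difference: 524807460.2498 - 12022644.3462 = 512784815.9036
L_source = 10 * log10(512784815.9036) = 87.1

87.1 dB


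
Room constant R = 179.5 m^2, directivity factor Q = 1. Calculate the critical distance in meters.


Given values:
  R = 179.5 m^2, Q = 1
Formula: d_c = 0.141 * sqrt(Q * R)
Compute Q * R = 1 * 179.5 = 179.5
Compute sqrt(179.5) = 13.3978
d_c = 0.141 * 13.3978 = 1.889

1.889 m


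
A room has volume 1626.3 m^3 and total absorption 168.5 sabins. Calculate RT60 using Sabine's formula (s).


Given values:
  V = 1626.3 m^3
  A = 168.5 sabins
Formula: RT60 = 0.161 * V / A
Numerator: 0.161 * 1626.3 = 261.8343
RT60 = 261.8343 / 168.5 = 1.554

1.554 s


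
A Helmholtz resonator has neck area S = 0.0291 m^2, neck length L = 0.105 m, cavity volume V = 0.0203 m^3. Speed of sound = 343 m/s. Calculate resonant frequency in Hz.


Given values:
  S = 0.0291 m^2, L = 0.105 m, V = 0.0203 m^3, c = 343 m/s
Formula: f = (c / (2*pi)) * sqrt(S / (V * L))
Compute V * L = 0.0203 * 0.105 = 0.0021315
Compute S / (V * L) = 0.0291 / 0.0021315 = 13.6524
Compute sqrt(13.6524) = 3.694915
Compute c / (2*pi) = 343 / 6.283185 = 54.590148
f = 54.590148 * 3.694915 = 201.71

201.71 Hz


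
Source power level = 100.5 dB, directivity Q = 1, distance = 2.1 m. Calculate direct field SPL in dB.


Given values:
  Lw = 100.5 dB, Q = 1, r = 2.1 m
Formula: SPL = Lw + 10 * log10(Q / (4 * pi * r^2))
Compute 4 * pi * r^2 = 4 * pi * 2.1^2 = 55.4177
Compute Q / denom = 1 / 55.4177 = 0.01804478
Compute 10 * log10(0.01804478) = -17.4365
SPL = 100.5 + (-17.4365) = 83.06

83.06 dB


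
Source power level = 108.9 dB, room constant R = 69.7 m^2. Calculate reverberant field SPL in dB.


Given values:
  Lw = 108.9 dB, R = 69.7 m^2
Formula: SPL = Lw + 10 * log10(4 / R)
Compute 4 / R = 4 / 69.7 = 0.057389
Compute 10 * log10(0.057389) = -12.4117
SPL = 108.9 + (-12.4117) = 96.49

96.49 dB


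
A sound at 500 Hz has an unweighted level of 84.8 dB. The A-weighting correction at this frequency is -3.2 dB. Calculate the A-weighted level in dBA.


Given values:
  SPL = 84.8 dB
  A-weighting at 500 Hz = -3.2 dB
Formula: L_A = SPL + A_weight
L_A = 84.8 + (-3.2)
L_A = 81.6

81.6 dBA


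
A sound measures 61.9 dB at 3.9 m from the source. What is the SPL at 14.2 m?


Given values:
  SPL1 = 61.9 dB, r1 = 3.9 m, r2 = 14.2 m
Formula: SPL2 = SPL1 - 20 * log10(r2 / r1)
Compute ratio: r2 / r1 = 14.2 / 3.9 = 3.641
Compute log10: log10(3.641) = 0.561221
Compute drop: 20 * 0.561221 = 11.2244
SPL2 = 61.9 - 11.2244 = 50.68

50.68 dB


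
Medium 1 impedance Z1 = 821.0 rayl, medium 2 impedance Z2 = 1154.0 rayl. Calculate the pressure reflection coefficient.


Given values:
  Z1 = 821.0 rayl, Z2 = 1154.0 rayl
Formula: R = (Z2 - Z1) / (Z2 + Z1)
Numerator: Z2 - Z1 = 1154.0 - 821.0 = 333.0
Denominator: Z2 + Z1 = 1154.0 + 821.0 = 1975.0
R = 333.0 / 1975.0 = 0.1686

0.1686


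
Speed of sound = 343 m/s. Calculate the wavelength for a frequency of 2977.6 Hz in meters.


Given values:
  c = 343 m/s, f = 2977.6 Hz
Formula: lambda = c / f
lambda = 343 / 2977.6
lambda = 0.1152

0.1152 m


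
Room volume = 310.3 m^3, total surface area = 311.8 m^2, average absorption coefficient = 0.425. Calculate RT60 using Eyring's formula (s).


Given values:
  V = 310.3 m^3, S = 311.8 m^2, alpha = 0.425
Formula: RT60 = 0.161 * V / (-S * ln(1 - alpha))
Compute ln(1 - 0.425) = ln(0.575) = -0.553385
Denominator: -311.8 * -0.553385 = 172.5454
Numerator: 0.161 * 310.3 = 49.9583
RT60 = 49.9583 / 172.5454 = 0.29

0.29 s


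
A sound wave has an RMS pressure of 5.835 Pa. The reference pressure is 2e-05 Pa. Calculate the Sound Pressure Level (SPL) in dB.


Given values:
  p = 5.835 Pa
  p_ref = 2e-05 Pa
Formula: SPL = 20 * log10(p / p_ref)
Compute ratio: p / p_ref = 5.835 / 2e-05 = 291750
Compute log10: log10(291750) = 5.465011
Multiply: SPL = 20 * 5.465011 = 109.3

109.3 dB


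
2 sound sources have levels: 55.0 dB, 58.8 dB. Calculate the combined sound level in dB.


Formula: L_total = 10 * log10( sum(10^(Li/10)) )
  Source 1: 10^(55.0/10) = 316227.766
  Source 2: 10^(58.8/10) = 758577.575
Sum of linear values = 1074805.341
L_total = 10 * log10(1074805.341) = 60.31

60.31 dB


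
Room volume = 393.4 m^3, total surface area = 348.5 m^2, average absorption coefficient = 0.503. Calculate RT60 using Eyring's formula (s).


Given values:
  V = 393.4 m^3, S = 348.5 m^2, alpha = 0.503
Formula: RT60 = 0.161 * V / (-S * ln(1 - alpha))
Compute ln(1 - 0.503) = ln(0.497) = -0.699165
Denominator: -348.5 * -0.699165 = 243.659
Numerator: 0.161 * 393.4 = 63.3374
RT60 = 63.3374 / 243.659 = 0.26

0.26 s


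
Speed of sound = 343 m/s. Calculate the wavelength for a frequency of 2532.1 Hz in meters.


Given values:
  c = 343 m/s, f = 2532.1 Hz
Formula: lambda = c / f
lambda = 343 / 2532.1
lambda = 0.1355

0.1355 m


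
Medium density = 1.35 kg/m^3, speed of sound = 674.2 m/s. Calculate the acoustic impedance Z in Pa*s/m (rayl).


Given values:
  rho = 1.35 kg/m^3
  c = 674.2 m/s
Formula: Z = rho * c
Z = 1.35 * 674.2
Z = 910.17

910.17 rayl


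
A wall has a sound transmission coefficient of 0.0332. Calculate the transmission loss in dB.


Given values:
  tau = 0.0332
Formula: TL = 10 * log10(1 / tau)
Compute 1 / tau = 1 / 0.0332 = 30.1205
Compute log10(30.1205) = 1.478862
TL = 10 * 1.478862 = 14.79

14.79 dB


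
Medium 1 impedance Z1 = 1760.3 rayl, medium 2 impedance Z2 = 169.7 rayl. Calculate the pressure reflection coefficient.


Given values:
  Z1 = 1760.3 rayl, Z2 = 169.7 rayl
Formula: R = (Z2 - Z1) / (Z2 + Z1)
Numerator: Z2 - Z1 = 169.7 - 1760.3 = -1590.6
Denominator: Z2 + Z1 = 169.7 + 1760.3 = 1930.0
R = -1590.6 / 1930.0 = -0.8241

-0.8241


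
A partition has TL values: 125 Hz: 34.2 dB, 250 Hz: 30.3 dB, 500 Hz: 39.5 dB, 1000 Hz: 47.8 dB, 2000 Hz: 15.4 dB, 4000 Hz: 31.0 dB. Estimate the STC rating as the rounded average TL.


Given TL values at each frequency:
  125 Hz: 34.2 dB
  250 Hz: 30.3 dB
  500 Hz: 39.5 dB
  1000 Hz: 47.8 dB
  2000 Hz: 15.4 dB
  4000 Hz: 31.0 dB
Formula: STC ~ round(average of TL values)
Sum = 34.2 + 30.3 + 39.5 + 47.8 + 15.4 + 31.0 = 198.2
Average = 198.2 / 6 = 33.03
Rounded: 33

33


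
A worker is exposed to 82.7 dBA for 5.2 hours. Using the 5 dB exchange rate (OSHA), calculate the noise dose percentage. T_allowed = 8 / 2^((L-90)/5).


Given values:
  L = 82.7 dBA, T = 5.2 hours
Formula: T_allowed = 8 / 2^((L - 90) / 5)
Compute exponent: (82.7 - 90) / 5 = -1.46
Compute 2^(-1.46) = 0.363493
T_allowed = 8 / 0.363493 = 22.008677 hours
Dose = (T / T_allowed) * 100
Dose = (5.2 / 22.008677) * 100 = 23.63

23.63 %


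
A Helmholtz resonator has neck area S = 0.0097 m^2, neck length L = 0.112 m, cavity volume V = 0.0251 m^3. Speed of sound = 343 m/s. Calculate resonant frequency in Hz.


Given values:
  S = 0.0097 m^2, L = 0.112 m, V = 0.0251 m^3, c = 343 m/s
Formula: f = (c / (2*pi)) * sqrt(S / (V * L))
Compute V * L = 0.0251 * 0.112 = 0.0028112
Compute S / (V * L) = 0.0097 / 0.0028112 = 3.4505
Compute sqrt(3.4505) = 1.857552
Compute c / (2*pi) = 343 / 6.283185 = 54.590148
f = 54.590148 * 1.857552 = 101.4

101.4 Hz


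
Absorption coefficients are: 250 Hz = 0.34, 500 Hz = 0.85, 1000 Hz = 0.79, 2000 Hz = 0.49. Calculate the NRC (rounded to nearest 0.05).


Given values:
  a_250 = 0.34, a_500 = 0.85
  a_1000 = 0.79, a_2000 = 0.49
Formula: NRC = (a250 + a500 + a1000 + a2000) / 4
Sum = 0.34 + 0.85 + 0.79 + 0.49 = 2.47
NRC = 2.47 / 4 = 0.6175
Rounded to nearest 0.05: 0.6

0.6


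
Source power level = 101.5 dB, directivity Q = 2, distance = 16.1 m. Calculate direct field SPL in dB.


Given values:
  Lw = 101.5 dB, Q = 2, r = 16.1 m
Formula: SPL = Lw + 10 * log10(Q / (4 * pi * r^2))
Compute 4 * pi * r^2 = 4 * pi * 16.1^2 = 3257.3289
Compute Q / denom = 2 / 3257.3289 = 0.000614
Compute 10 * log10(0.000614) = -32.1183
SPL = 101.5 + (-32.1183) = 69.38

69.38 dB


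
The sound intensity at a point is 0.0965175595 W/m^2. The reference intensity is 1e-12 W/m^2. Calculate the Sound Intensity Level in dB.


Given values:
  I = 0.0965175595 W/m^2
  I_ref = 1e-12 W/m^2
Formula: SIL = 10 * log10(I / I_ref)
Compute ratio: I / I_ref = 96517559500
Compute log10: log10(96517559500) = 10.984606
Multiply: SIL = 10 * 10.984606 = 109.85

109.85 dB


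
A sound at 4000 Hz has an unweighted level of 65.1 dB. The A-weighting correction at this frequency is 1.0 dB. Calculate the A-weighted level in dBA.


Given values:
  SPL = 65.1 dB
  A-weighting at 4000 Hz = 1.0 dB
Formula: L_A = SPL + A_weight
L_A = 65.1 + (1.0)
L_A = 66.1

66.1 dBA


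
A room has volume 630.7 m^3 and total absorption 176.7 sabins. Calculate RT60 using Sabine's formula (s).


Given values:
  V = 630.7 m^3
  A = 176.7 sabins
Formula: RT60 = 0.161 * V / A
Numerator: 0.161 * 630.7 = 101.5427
RT60 = 101.5427 / 176.7 = 0.575

0.575 s


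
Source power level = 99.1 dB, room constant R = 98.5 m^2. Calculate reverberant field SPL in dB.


Given values:
  Lw = 99.1 dB, R = 98.5 m^2
Formula: SPL = Lw + 10 * log10(4 / R)
Compute 4 / R = 4 / 98.5 = 0.040609
Compute 10 * log10(0.040609) = -13.9138
SPL = 99.1 + (-13.9138) = 85.19

85.19 dB


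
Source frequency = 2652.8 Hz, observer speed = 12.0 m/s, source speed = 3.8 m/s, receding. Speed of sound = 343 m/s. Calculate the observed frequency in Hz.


Given values:
  f_s = 2652.8 Hz, v_o = 12.0 m/s, v_s = 3.8 m/s
  Direction: receding
Formula: f_o = f_s * (c - v_o) / (c + v_s)
Numerator: c - v_o = 343 - 12.0 = 331.0
Denominator: c + v_s = 343 + 3.8 = 346.8
f_o = 2652.8 * 331.0 / 346.8 = 2531.94

2531.94 Hz


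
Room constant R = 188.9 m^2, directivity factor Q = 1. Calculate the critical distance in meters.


Given values:
  R = 188.9 m^2, Q = 1
Formula: d_c = 0.141 * sqrt(Q * R)
Compute Q * R = 1 * 188.9 = 188.9
Compute sqrt(188.9) = 13.7441
d_c = 0.141 * 13.7441 = 1.938

1.938 m


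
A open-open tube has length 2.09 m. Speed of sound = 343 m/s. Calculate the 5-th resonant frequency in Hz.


Given values:
  Tube type: open-open, L = 2.09 m, c = 343 m/s, n = 5
Formula: f_n = n * c / (2 * L)
Compute 2 * L = 2 * 2.09 = 4.18
f = 5 * 343 / 4.18
f = 410.29

410.29 Hz


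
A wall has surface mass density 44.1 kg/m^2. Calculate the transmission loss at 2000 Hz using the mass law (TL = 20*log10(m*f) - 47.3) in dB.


Given values:
  m = 44.1 kg/m^2, f = 2000 Hz
Formula: TL = 20 * log10(m * f) - 47.3
Compute m * f = 44.1 * 2000 = 88200.0
Compute log10(88200.0) = 4.945469
Compute 20 * 4.945469 = 98.9094
TL = 98.9094 - 47.3 = 51.61

51.61 dB


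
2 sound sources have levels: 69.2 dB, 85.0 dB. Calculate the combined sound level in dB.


Formula: L_total = 10 * log10( sum(10^(Li/10)) )
  Source 1: 10^(69.2/10) = 8317637.711
  Source 2: 10^(85.0/10) = 316227766.0168
Sum of linear values = 324545403.7278
L_total = 10 * log10(324545403.7278) = 85.11

85.11 dB


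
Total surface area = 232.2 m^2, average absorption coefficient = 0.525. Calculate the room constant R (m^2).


Given values:
  S = 232.2 m^2, alpha = 0.525
Formula: R = S * alpha / (1 - alpha)
Numerator: 232.2 * 0.525 = 121.905
Denominator: 1 - 0.525 = 0.475
R = 121.905 / 0.475 = 256.64

256.64 m^2


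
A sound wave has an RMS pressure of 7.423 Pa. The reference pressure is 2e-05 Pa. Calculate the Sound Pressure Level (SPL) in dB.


Given values:
  p = 7.423 Pa
  p_ref = 2e-05 Pa
Formula: SPL = 20 * log10(p / p_ref)
Compute ratio: p / p_ref = 7.423 / 2e-05 = 371150
Compute log10: log10(371150) = 5.569549
Multiply: SPL = 20 * 5.569549 = 111.39

111.39 dB


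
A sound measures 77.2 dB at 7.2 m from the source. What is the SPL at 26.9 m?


Given values:
  SPL1 = 77.2 dB, r1 = 7.2 m, r2 = 26.9 m
Formula: SPL2 = SPL1 - 20 * log10(r2 / r1)
Compute ratio: r2 / r1 = 26.9 / 7.2 = 3.7361
Compute log10: log10(3.7361) = 0.572418
Compute drop: 20 * 0.572418 = 11.4484
SPL2 = 77.2 - 11.4484 = 65.75

65.75 dB


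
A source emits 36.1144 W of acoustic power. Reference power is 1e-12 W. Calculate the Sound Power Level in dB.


Given values:
  W = 36.1144 W
  W_ref = 1e-12 W
Formula: SWL = 10 * log10(W / W_ref)
Compute ratio: W / W_ref = 36114400000000
Compute log10: log10(36114400000000) = 13.55768
Multiply: SWL = 10 * 13.55768 = 135.58

135.58 dB


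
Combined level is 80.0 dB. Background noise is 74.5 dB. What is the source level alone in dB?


Given values:
  L_total = 80.0 dB, L_bg = 74.5 dB
Formula: L_source = 10 * log10(10^(L_total/10) - 10^(L_bg/10))
Convert to linear:
  10^(80.0/10) = 100000000.0
  10^(74.5/10) = 28183829.3126
Difference: 100000000.0 - 28183829.3126 = 71816170.6874
L_source = 10 * log10(71816170.6874) = 78.56

78.56 dB


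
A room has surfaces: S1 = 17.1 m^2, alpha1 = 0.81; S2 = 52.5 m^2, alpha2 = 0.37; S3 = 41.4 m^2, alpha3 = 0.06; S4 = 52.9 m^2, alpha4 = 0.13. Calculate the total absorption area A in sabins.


Given surfaces:
  Surface 1: 17.1 * 0.81 = 13.851
  Surface 2: 52.5 * 0.37 = 19.425
  Surface 3: 41.4 * 0.06 = 2.484
  Surface 4: 52.9 * 0.13 = 6.877
Formula: A = sum(Si * alpha_i)
A = 13.851 + 19.425 + 2.484 + 6.877
A = 42.64

42.64 sabins


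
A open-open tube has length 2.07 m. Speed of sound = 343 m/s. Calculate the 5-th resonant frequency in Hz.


Given values:
  Tube type: open-open, L = 2.07 m, c = 343 m/s, n = 5
Formula: f_n = n * c / (2 * L)
Compute 2 * L = 2 * 2.07 = 4.14
f = 5 * 343 / 4.14
f = 414.25

414.25 Hz


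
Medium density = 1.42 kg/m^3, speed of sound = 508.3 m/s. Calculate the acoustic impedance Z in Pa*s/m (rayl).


Given values:
  rho = 1.42 kg/m^3
  c = 508.3 m/s
Formula: Z = rho * c
Z = 1.42 * 508.3
Z = 721.79

721.79 rayl


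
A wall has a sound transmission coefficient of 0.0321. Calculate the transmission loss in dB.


Given values:
  tau = 0.0321
Formula: TL = 10 * log10(1 / tau)
Compute 1 / tau = 1 / 0.0321 = 31.1526
Compute log10(31.1526) = 1.493494
TL = 10 * 1.493494 = 14.93

14.93 dB


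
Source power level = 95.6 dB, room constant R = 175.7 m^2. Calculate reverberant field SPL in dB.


Given values:
  Lw = 95.6 dB, R = 175.7 m^2
Formula: SPL = Lw + 10 * log10(4 / R)
Compute 4 / R = 4 / 175.7 = 0.022766
Compute 10 * log10(0.022766) = -16.4271
SPL = 95.6 + (-16.4271) = 79.17

79.17 dB


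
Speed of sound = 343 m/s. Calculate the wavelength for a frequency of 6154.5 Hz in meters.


Given values:
  c = 343 m/s, f = 6154.5 Hz
Formula: lambda = c / f
lambda = 343 / 6154.5
lambda = 0.0557

0.0557 m


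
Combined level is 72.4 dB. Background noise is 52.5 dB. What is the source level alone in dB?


Given values:
  L_total = 72.4 dB, L_bg = 52.5 dB
Formula: L_source = 10 * log10(10^(L_total/10) - 10^(L_bg/10))
Convert to linear:
  10^(72.4/10) = 17378008.2875
  10^(52.5/10) = 177827.941
Difference: 17378008.2875 - 177827.941 = 17200180.3465
L_source = 10 * log10(17200180.3465) = 72.36

72.36 dB


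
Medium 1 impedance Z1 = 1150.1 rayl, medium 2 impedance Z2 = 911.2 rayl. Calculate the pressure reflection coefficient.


Given values:
  Z1 = 1150.1 rayl, Z2 = 911.2 rayl
Formula: R = (Z2 - Z1) / (Z2 + Z1)
Numerator: Z2 - Z1 = 911.2 - 1150.1 = -238.9
Denominator: Z2 + Z1 = 911.2 + 1150.1 = 2061.3
R = -238.9 / 2061.3 = -0.1159

-0.1159


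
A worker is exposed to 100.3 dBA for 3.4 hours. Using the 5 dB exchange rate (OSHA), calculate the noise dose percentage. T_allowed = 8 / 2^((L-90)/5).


Given values:
  L = 100.3 dBA, T = 3.4 hours
Formula: T_allowed = 8 / 2^((L - 90) / 5)
Compute exponent: (100.3 - 90) / 5 = 2.06
Compute 2^(2.06) = 4.169863
T_allowed = 8 / 4.169863 = 1.918528 hours
Dose = (T / T_allowed) * 100
Dose = (3.4 / 1.918528) * 100 = 177.22

177.22 %


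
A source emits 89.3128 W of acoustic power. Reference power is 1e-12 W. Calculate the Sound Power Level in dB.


Given values:
  W = 89.3128 W
  W_ref = 1e-12 W
Formula: SWL = 10 * log10(W / W_ref)
Compute ratio: W / W_ref = 89312800000000
Compute log10: log10(89312800000000) = 13.950914
Multiply: SWL = 10 * 13.950914 = 139.51

139.51 dB


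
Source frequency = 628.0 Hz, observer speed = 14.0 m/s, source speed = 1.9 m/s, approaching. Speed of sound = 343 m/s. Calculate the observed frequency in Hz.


Given values:
  f_s = 628.0 Hz, v_o = 14.0 m/s, v_s = 1.9 m/s
  Direction: approaching
Formula: f_o = f_s * (c + v_o) / (c - v_s)
Numerator: c + v_o = 343 + 14.0 = 357.0
Denominator: c - v_s = 343 - 1.9 = 341.1
f_o = 628.0 * 357.0 / 341.1 = 657.27

657.27 Hz


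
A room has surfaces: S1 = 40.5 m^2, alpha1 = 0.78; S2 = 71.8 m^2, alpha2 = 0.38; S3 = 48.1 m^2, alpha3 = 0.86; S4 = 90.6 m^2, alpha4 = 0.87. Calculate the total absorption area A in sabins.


Given surfaces:
  Surface 1: 40.5 * 0.78 = 31.59
  Surface 2: 71.8 * 0.38 = 27.284
  Surface 3: 48.1 * 0.86 = 41.366
  Surface 4: 90.6 * 0.87 = 78.822
Formula: A = sum(Si * alpha_i)
A = 31.59 + 27.284 + 41.366 + 78.822
A = 179.06

179.06 sabins


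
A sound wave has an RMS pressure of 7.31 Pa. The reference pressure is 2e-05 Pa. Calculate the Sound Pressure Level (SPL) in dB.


Given values:
  p = 7.31 Pa
  p_ref = 2e-05 Pa
Formula: SPL = 20 * log10(p / p_ref)
Compute ratio: p / p_ref = 7.31 / 2e-05 = 365500
Compute log10: log10(365500) = 5.562887
Multiply: SPL = 20 * 5.562887 = 111.26

111.26 dB


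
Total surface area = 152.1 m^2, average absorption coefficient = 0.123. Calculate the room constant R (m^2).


Given values:
  S = 152.1 m^2, alpha = 0.123
Formula: R = S * alpha / (1 - alpha)
Numerator: 152.1 * 0.123 = 18.7083
Denominator: 1 - 0.123 = 0.877
R = 18.7083 / 0.877 = 21.33

21.33 m^2


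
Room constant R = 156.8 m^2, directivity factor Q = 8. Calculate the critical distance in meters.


Given values:
  R = 156.8 m^2, Q = 8
Formula: d_c = 0.141 * sqrt(Q * R)
Compute Q * R = 8 * 156.8 = 1254.4
Compute sqrt(1254.4) = 35.4175
d_c = 0.141 * 35.4175 = 4.994

4.994 m


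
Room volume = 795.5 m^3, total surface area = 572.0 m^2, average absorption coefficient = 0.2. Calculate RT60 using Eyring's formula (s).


Given values:
  V = 795.5 m^3, S = 572.0 m^2, alpha = 0.2
Formula: RT60 = 0.161 * V / (-S * ln(1 - alpha))
Compute ln(1 - 0.2) = ln(0.8) = -0.223144
Denominator: -572.0 * -0.223144 = 127.6384
Numerator: 0.161 * 795.5 = 128.0755
RT60 = 128.0755 / 127.6384 = 1.003

1.003 s


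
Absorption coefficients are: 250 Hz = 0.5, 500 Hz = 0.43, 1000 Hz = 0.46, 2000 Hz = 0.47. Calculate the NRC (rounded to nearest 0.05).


Given values:
  a_250 = 0.5, a_500 = 0.43
  a_1000 = 0.46, a_2000 = 0.47
Formula: NRC = (a250 + a500 + a1000 + a2000) / 4
Sum = 0.5 + 0.43 + 0.46 + 0.47 = 1.86
NRC = 1.86 / 4 = 0.465
Rounded to nearest 0.05: 0.45

0.45


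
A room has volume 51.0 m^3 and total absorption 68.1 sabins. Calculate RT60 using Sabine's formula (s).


Given values:
  V = 51.0 m^3
  A = 68.1 sabins
Formula: RT60 = 0.161 * V / A
Numerator: 0.161 * 51.0 = 8.211
RT60 = 8.211 / 68.1 = 0.121

0.121 s


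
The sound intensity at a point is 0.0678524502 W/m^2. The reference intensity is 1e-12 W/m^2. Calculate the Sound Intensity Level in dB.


Given values:
  I = 0.0678524502 W/m^2
  I_ref = 1e-12 W/m^2
Formula: SIL = 10 * log10(I / I_ref)
Compute ratio: I / I_ref = 67852450200
Compute log10: log10(67852450200) = 10.831566
Multiply: SIL = 10 * 10.831566 = 108.32

108.32 dB


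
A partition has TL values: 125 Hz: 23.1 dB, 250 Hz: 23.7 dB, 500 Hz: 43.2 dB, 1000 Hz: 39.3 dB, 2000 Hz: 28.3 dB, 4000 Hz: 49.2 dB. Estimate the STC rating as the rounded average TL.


Given TL values at each frequency:
  125 Hz: 23.1 dB
  250 Hz: 23.7 dB
  500 Hz: 43.2 dB
  1000 Hz: 39.3 dB
  2000 Hz: 28.3 dB
  4000 Hz: 49.2 dB
Formula: STC ~ round(average of TL values)
Sum = 23.1 + 23.7 + 43.2 + 39.3 + 28.3 + 49.2 = 206.8
Average = 206.8 / 6 = 34.47
Rounded: 34

34


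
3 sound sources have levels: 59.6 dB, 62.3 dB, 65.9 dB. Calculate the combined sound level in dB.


Formula: L_total = 10 * log10( sum(10^(Li/10)) )
  Source 1: 10^(59.6/10) = 912010.8394
  Source 2: 10^(62.3/10) = 1698243.6525
  Source 3: 10^(65.9/10) = 3890451.4499
Sum of linear values = 6500705.9418
L_total = 10 * log10(6500705.9418) = 68.13

68.13 dB


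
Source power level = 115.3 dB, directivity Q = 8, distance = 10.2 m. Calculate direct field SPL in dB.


Given values:
  Lw = 115.3 dB, Q = 8, r = 10.2 m
Formula: SPL = Lw + 10 * log10(Q / (4 * pi * r^2))
Compute 4 * pi * r^2 = 4 * pi * 10.2^2 = 1307.4052
Compute Q / denom = 8 / 1307.4052 = 0.00611899
Compute 10 * log10(0.00611899) = -22.1332
SPL = 115.3 + (-22.1332) = 93.17

93.17 dB


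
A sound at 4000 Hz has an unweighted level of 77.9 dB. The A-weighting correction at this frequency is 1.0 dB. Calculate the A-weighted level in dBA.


Given values:
  SPL = 77.9 dB
  A-weighting at 4000 Hz = 1.0 dB
Formula: L_A = SPL + A_weight
L_A = 77.9 + (1.0)
L_A = 78.9

78.9 dBA


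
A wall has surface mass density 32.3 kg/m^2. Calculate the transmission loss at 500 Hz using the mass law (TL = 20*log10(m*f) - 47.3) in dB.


Given values:
  m = 32.3 kg/m^2, f = 500 Hz
Formula: TL = 20 * log10(m * f) - 47.3
Compute m * f = 32.3 * 500 = 16150.0
Compute log10(16150.0) = 4.208173
Compute 20 * 4.208173 = 84.1635
TL = 84.1635 - 47.3 = 36.86

36.86 dB


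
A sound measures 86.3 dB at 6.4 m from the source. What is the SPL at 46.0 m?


Given values:
  SPL1 = 86.3 dB, r1 = 6.4 m, r2 = 46.0 m
Formula: SPL2 = SPL1 - 20 * log10(r2 / r1)
Compute ratio: r2 / r1 = 46.0 / 6.4 = 7.1875
Compute log10: log10(7.1875) = 0.856578
Compute drop: 20 * 0.856578 = 17.1316
SPL2 = 86.3 - 17.1316 = 69.17

69.17 dB


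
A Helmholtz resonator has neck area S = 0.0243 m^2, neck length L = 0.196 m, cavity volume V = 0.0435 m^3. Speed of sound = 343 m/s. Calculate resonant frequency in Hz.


Given values:
  S = 0.0243 m^2, L = 0.196 m, V = 0.0435 m^3, c = 343 m/s
Formula: f = (c / (2*pi)) * sqrt(S / (V * L))
Compute V * L = 0.0435 * 0.196 = 0.008526
Compute S / (V * L) = 0.0243 / 0.008526 = 2.8501
Compute sqrt(2.8501) = 1.688224
Compute c / (2*pi) = 343 / 6.283185 = 54.590148
f = 54.590148 * 1.688224 = 92.16

92.16 Hz


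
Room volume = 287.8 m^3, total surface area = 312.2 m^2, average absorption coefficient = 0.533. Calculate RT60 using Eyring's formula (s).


Given values:
  V = 287.8 m^3, S = 312.2 m^2, alpha = 0.533
Formula: RT60 = 0.161 * V / (-S * ln(1 - alpha))
Compute ln(1 - 0.533) = ln(0.467) = -0.761426
Denominator: -312.2 * -0.761426 = 237.7172
Numerator: 0.161 * 287.8 = 46.3358
RT60 = 46.3358 / 237.7172 = 0.195

0.195 s


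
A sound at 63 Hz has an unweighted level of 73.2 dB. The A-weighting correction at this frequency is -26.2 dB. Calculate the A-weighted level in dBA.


Given values:
  SPL = 73.2 dB
  A-weighting at 63 Hz = -26.2 dB
Formula: L_A = SPL + A_weight
L_A = 73.2 + (-26.2)
L_A = 47.0

47.0 dBA


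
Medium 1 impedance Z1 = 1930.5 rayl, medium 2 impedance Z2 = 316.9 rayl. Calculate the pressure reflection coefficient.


Given values:
  Z1 = 1930.5 rayl, Z2 = 316.9 rayl
Formula: R = (Z2 - Z1) / (Z2 + Z1)
Numerator: Z2 - Z1 = 316.9 - 1930.5 = -1613.6
Denominator: Z2 + Z1 = 316.9 + 1930.5 = 2247.4
R = -1613.6 / 2247.4 = -0.718

-0.718


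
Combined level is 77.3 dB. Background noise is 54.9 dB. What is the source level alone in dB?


Given values:
  L_total = 77.3 dB, L_bg = 54.9 dB
Formula: L_source = 10 * log10(10^(L_total/10) - 10^(L_bg/10))
Convert to linear:
  10^(77.3/10) = 53703179.637
  10^(54.9/10) = 309029.5433
Difference: 53703179.637 - 309029.5433 = 53394150.0937
L_source = 10 * log10(53394150.0937) = 77.27

77.27 dB


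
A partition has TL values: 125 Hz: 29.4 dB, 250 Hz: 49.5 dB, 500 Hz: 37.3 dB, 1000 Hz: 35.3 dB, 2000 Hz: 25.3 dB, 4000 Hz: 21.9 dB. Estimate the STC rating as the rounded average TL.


Given TL values at each frequency:
  125 Hz: 29.4 dB
  250 Hz: 49.5 dB
  500 Hz: 37.3 dB
  1000 Hz: 35.3 dB
  2000 Hz: 25.3 dB
  4000 Hz: 21.9 dB
Formula: STC ~ round(average of TL values)
Sum = 29.4 + 49.5 + 37.3 + 35.3 + 25.3 + 21.9 = 198.7
Average = 198.7 / 6 = 33.12
Rounded: 33

33


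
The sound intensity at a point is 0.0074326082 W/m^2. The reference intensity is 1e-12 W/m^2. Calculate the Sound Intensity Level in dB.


Given values:
  I = 0.0074326082 W/m^2
  I_ref = 1e-12 W/m^2
Formula: SIL = 10 * log10(I / I_ref)
Compute ratio: I / I_ref = 7432608200
Compute log10: log10(7432608200) = 9.871141
Multiply: SIL = 10 * 9.871141 = 98.71

98.71 dB


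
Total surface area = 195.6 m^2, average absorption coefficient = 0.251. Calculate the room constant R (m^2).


Given values:
  S = 195.6 m^2, alpha = 0.251
Formula: R = S * alpha / (1 - alpha)
Numerator: 195.6 * 0.251 = 49.0956
Denominator: 1 - 0.251 = 0.749
R = 49.0956 / 0.749 = 65.55

65.55 m^2


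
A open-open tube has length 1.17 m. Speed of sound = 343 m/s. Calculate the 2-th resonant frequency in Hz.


Given values:
  Tube type: open-open, L = 1.17 m, c = 343 m/s, n = 2
Formula: f_n = n * c / (2 * L)
Compute 2 * L = 2 * 1.17 = 2.34
f = 2 * 343 / 2.34
f = 293.16

293.16 Hz


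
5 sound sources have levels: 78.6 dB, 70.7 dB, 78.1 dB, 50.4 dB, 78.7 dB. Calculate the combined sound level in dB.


Formula: L_total = 10 * log10( sum(10^(Li/10)) )
  Source 1: 10^(78.6/10) = 72443596.0075
  Source 2: 10^(70.7/10) = 11748975.5494
  Source 3: 10^(78.1/10) = 64565422.9035
  Source 4: 10^(50.4/10) = 109647.8196
  Source 5: 10^(78.7/10) = 74131024.1301
Sum of linear values = 222998666.4101
L_total = 10 * log10(222998666.4101) = 83.48

83.48 dB


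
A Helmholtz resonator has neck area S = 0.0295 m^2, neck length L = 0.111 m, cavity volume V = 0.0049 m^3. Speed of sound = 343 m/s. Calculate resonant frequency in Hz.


Given values:
  S = 0.0295 m^2, L = 0.111 m, V = 0.0049 m^3, c = 343 m/s
Formula: f = (c / (2*pi)) * sqrt(S / (V * L))
Compute V * L = 0.0049 * 0.111 = 0.0005439
Compute S / (V * L) = 0.0295 / 0.0005439 = 54.2379
Compute sqrt(54.2379) = 7.364638
Compute c / (2*pi) = 343 / 6.283185 = 54.590148
f = 54.590148 * 7.364638 = 402.04

402.04 Hz


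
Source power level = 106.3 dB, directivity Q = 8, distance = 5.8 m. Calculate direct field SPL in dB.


Given values:
  Lw = 106.3 dB, Q = 8, r = 5.8 m
Formula: SPL = Lw + 10 * log10(Q / (4 * pi * r^2))
Compute 4 * pi * r^2 = 4 * pi * 5.8^2 = 422.7327
Compute Q / denom = 8 / 422.7327 = 0.01892449
Compute 10 * log10(0.01892449) = -17.2298
SPL = 106.3 + (-17.2298) = 89.07

89.07 dB


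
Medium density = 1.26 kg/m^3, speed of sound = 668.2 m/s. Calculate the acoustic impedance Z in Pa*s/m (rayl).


Given values:
  rho = 1.26 kg/m^3
  c = 668.2 m/s
Formula: Z = rho * c
Z = 1.26 * 668.2
Z = 841.93

841.93 rayl


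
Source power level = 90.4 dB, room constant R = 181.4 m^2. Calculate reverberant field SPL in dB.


Given values:
  Lw = 90.4 dB, R = 181.4 m^2
Formula: SPL = Lw + 10 * log10(4 / R)
Compute 4 / R = 4 / 181.4 = 0.022051
Compute 10 * log10(0.022051) = -16.5657
SPL = 90.4 + (-16.5657) = 73.83

73.83 dB


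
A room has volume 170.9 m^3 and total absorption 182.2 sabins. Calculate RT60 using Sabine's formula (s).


Given values:
  V = 170.9 m^3
  A = 182.2 sabins
Formula: RT60 = 0.161 * V / A
Numerator: 0.161 * 170.9 = 27.5149
RT60 = 27.5149 / 182.2 = 0.151

0.151 s


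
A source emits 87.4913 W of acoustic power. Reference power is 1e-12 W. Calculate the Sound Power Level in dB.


Given values:
  W = 87.4913 W
  W_ref = 1e-12 W
Formula: SWL = 10 * log10(W / W_ref)
Compute ratio: W / W_ref = 87491300000000
Compute log10: log10(87491300000000) = 13.941965
Multiply: SWL = 10 * 13.941965 = 139.42

139.42 dB


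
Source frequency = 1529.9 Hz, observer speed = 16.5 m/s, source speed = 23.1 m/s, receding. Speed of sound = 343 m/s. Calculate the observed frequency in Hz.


Given values:
  f_s = 1529.9 Hz, v_o = 16.5 m/s, v_s = 23.1 m/s
  Direction: receding
Formula: f_o = f_s * (c - v_o) / (c + v_s)
Numerator: c - v_o = 343 - 16.5 = 326.5
Denominator: c + v_s = 343 + 23.1 = 366.1
f_o = 1529.9 * 326.5 / 366.1 = 1364.42

1364.42 Hz


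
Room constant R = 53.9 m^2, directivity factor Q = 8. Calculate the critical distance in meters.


Given values:
  R = 53.9 m^2, Q = 8
Formula: d_c = 0.141 * sqrt(Q * R)
Compute Q * R = 8 * 53.9 = 431.2
Compute sqrt(431.2) = 20.7654
d_c = 0.141 * 20.7654 = 2.928

2.928 m


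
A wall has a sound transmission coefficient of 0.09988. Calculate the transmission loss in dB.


Given values:
  tau = 0.09988
Formula: TL = 10 * log10(1 / tau)
Compute 1 / tau = 1 / 0.09988 = 10.012
Compute log10(10.012) = 1.000521
TL = 10 * 1.000521 = 10.01

10.01 dB


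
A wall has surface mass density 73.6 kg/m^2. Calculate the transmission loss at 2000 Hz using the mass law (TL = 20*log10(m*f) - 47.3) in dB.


Given values:
  m = 73.6 kg/m^2, f = 2000 Hz
Formula: TL = 20 * log10(m * f) - 47.3
Compute m * f = 73.6 * 2000 = 147200.0
Compute log10(147200.0) = 5.167908
Compute 20 * 5.167908 = 103.3582
TL = 103.3582 - 47.3 = 56.06

56.06 dB


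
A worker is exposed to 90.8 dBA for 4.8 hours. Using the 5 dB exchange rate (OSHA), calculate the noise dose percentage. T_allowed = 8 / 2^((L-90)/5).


Given values:
  L = 90.8 dBA, T = 4.8 hours
Formula: T_allowed = 8 / 2^((L - 90) / 5)
Compute exponent: (90.8 - 90) / 5 = 0.16
Compute 2^(0.16) = 1.117287
T_allowed = 8 / 1.117287 = 7.160201 hours
Dose = (T / T_allowed) * 100
Dose = (4.8 / 7.160201) * 100 = 67.04

67.04 %


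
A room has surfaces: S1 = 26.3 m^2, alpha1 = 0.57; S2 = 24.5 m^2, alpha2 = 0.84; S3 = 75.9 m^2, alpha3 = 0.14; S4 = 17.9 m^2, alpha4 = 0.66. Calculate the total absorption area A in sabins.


Given surfaces:
  Surface 1: 26.3 * 0.57 = 14.991
  Surface 2: 24.5 * 0.84 = 20.58
  Surface 3: 75.9 * 0.14 = 10.626
  Surface 4: 17.9 * 0.66 = 11.814
Formula: A = sum(Si * alpha_i)
A = 14.991 + 20.58 + 10.626 + 11.814
A = 58.01

58.01 sabins


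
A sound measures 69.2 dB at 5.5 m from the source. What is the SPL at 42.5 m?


Given values:
  SPL1 = 69.2 dB, r1 = 5.5 m, r2 = 42.5 m
Formula: SPL2 = SPL1 - 20 * log10(r2 / r1)
Compute ratio: r2 / r1 = 42.5 / 5.5 = 7.7273
Compute log10: log10(7.7273) = 0.888028
Compute drop: 20 * 0.888028 = 17.7606
SPL2 = 69.2 - 17.7606 = 51.44

51.44 dB


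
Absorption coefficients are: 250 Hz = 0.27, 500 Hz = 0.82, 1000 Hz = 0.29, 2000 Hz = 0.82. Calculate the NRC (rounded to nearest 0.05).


Given values:
  a_250 = 0.27, a_500 = 0.82
  a_1000 = 0.29, a_2000 = 0.82
Formula: NRC = (a250 + a500 + a1000 + a2000) / 4
Sum = 0.27 + 0.82 + 0.29 + 0.82 = 2.2
NRC = 2.2 / 4 = 0.55
Rounded to nearest 0.05: 0.55

0.55


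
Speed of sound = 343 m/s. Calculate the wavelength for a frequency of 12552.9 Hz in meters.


Given values:
  c = 343 m/s, f = 12552.9 Hz
Formula: lambda = c / f
lambda = 343 / 12552.9
lambda = 0.0273

0.0273 m


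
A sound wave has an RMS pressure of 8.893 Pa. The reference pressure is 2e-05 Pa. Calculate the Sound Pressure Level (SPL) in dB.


Given values:
  p = 8.893 Pa
  p_ref = 2e-05 Pa
Formula: SPL = 20 * log10(p / p_ref)
Compute ratio: p / p_ref = 8.893 / 2e-05 = 444650
Compute log10: log10(444650) = 5.648018
Multiply: SPL = 20 * 5.648018 = 112.96

112.96 dB


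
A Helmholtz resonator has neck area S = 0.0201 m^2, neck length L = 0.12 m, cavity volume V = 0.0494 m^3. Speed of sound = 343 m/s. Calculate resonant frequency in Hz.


Given values:
  S = 0.0201 m^2, L = 0.12 m, V = 0.0494 m^3, c = 343 m/s
Formula: f = (c / (2*pi)) * sqrt(S / (V * L))
Compute V * L = 0.0494 * 0.12 = 0.005928
Compute S / (V * L) = 0.0201 / 0.005928 = 3.3907
Compute sqrt(3.3907) = 1.841385
Compute c / (2*pi) = 343 / 6.283185 = 54.590148
f = 54.590148 * 1.841385 = 100.52

100.52 Hz


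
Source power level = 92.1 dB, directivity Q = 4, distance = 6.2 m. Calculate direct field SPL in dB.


Given values:
  Lw = 92.1 dB, Q = 4, r = 6.2 m
Formula: SPL = Lw + 10 * log10(Q / (4 * pi * r^2))
Compute 4 * pi * r^2 = 4 * pi * 6.2^2 = 483.0513
Compute Q / denom = 4 / 483.0513 = 0.00828069
Compute 10 * log10(0.00828069) = -20.8193
SPL = 92.1 + (-20.8193) = 71.28

71.28 dB


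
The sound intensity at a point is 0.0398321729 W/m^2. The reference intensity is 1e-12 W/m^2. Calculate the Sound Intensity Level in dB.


Given values:
  I = 0.0398321729 W/m^2
  I_ref = 1e-12 W/m^2
Formula: SIL = 10 * log10(I / I_ref)
Compute ratio: I / I_ref = 39832172900
Compute log10: log10(39832172900) = 10.600234
Multiply: SIL = 10 * 10.600234 = 106.0

106.0 dB


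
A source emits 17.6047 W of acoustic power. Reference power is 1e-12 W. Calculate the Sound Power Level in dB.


Given values:
  W = 17.6047 W
  W_ref = 1e-12 W
Formula: SWL = 10 * log10(W / W_ref)
Compute ratio: W / W_ref = 17604700000000
Compute log10: log10(17604700000000) = 13.245629
Multiply: SWL = 10 * 13.245629 = 132.46

132.46 dB


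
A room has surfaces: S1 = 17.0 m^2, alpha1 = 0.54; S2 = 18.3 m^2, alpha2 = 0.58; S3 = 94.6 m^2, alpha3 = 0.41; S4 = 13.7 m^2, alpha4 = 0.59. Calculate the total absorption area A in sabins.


Given surfaces:
  Surface 1: 17.0 * 0.54 = 9.18
  Surface 2: 18.3 * 0.58 = 10.614
  Surface 3: 94.6 * 0.41 = 38.786
  Surface 4: 13.7 * 0.59 = 8.083
Formula: A = sum(Si * alpha_i)
A = 9.18 + 10.614 + 38.786 + 8.083
A = 66.66

66.66 sabins


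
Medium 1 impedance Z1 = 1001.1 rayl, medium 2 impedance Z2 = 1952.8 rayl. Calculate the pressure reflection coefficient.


Given values:
  Z1 = 1001.1 rayl, Z2 = 1952.8 rayl
Formula: R = (Z2 - Z1) / (Z2 + Z1)
Numerator: Z2 - Z1 = 1952.8 - 1001.1 = 951.7
Denominator: Z2 + Z1 = 1952.8 + 1001.1 = 2953.9
R = 951.7 / 2953.9 = 0.3222

0.3222


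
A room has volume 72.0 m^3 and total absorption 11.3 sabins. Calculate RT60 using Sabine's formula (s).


Given values:
  V = 72.0 m^3
  A = 11.3 sabins
Formula: RT60 = 0.161 * V / A
Numerator: 0.161 * 72.0 = 11.592
RT60 = 11.592 / 11.3 = 1.026

1.026 s


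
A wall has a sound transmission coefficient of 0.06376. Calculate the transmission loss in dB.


Given values:
  tau = 0.06376
Formula: TL = 10 * log10(1 / tau)
Compute 1 / tau = 1 / 0.06376 = 15.6838
Compute log10(15.6838) = 1.195451
TL = 10 * 1.195451 = 11.95

11.95 dB


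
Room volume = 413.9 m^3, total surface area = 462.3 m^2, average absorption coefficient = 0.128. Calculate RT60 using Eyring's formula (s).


Given values:
  V = 413.9 m^3, S = 462.3 m^2, alpha = 0.128
Formula: RT60 = 0.161 * V / (-S * ln(1 - alpha))
Compute ln(1 - 0.128) = ln(0.872) = -0.136966
Denominator: -462.3 * -0.136966 = 63.3194
Numerator: 0.161 * 413.9 = 66.6379
RT60 = 66.6379 / 63.3194 = 1.052

1.052 s


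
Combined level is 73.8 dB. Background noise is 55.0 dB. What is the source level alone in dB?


Given values:
  L_total = 73.8 dB, L_bg = 55.0 dB
Formula: L_source = 10 * log10(10^(L_total/10) - 10^(L_bg/10))
Convert to linear:
  10^(73.8/10) = 23988329.1902
  10^(55.0/10) = 316227.766
Difference: 23988329.1902 - 316227.766 = 23672101.4242
L_source = 10 * log10(23672101.4242) = 73.74

73.74 dB


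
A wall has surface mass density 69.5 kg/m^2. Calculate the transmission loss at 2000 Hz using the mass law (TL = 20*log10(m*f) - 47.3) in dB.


Given values:
  m = 69.5 kg/m^2, f = 2000 Hz
Formula: TL = 20 * log10(m * f) - 47.3
Compute m * f = 69.5 * 2000 = 139000.0
Compute log10(139000.0) = 5.143015
Compute 20 * 5.143015 = 102.8603
TL = 102.8603 - 47.3 = 55.56

55.56 dB


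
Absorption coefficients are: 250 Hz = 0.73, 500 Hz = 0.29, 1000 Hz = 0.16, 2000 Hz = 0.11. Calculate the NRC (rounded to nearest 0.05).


Given values:
  a_250 = 0.73, a_500 = 0.29
  a_1000 = 0.16, a_2000 = 0.11
Formula: NRC = (a250 + a500 + a1000 + a2000) / 4
Sum = 0.73 + 0.29 + 0.16 + 0.11 = 1.29
NRC = 1.29 / 4 = 0.3225
Rounded to nearest 0.05: 0.3

0.3


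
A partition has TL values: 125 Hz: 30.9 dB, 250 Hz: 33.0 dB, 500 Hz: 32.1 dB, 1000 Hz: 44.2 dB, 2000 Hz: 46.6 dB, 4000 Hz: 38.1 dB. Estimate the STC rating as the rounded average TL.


Given TL values at each frequency:
  125 Hz: 30.9 dB
  250 Hz: 33.0 dB
  500 Hz: 32.1 dB
  1000 Hz: 44.2 dB
  2000 Hz: 46.6 dB
  4000 Hz: 38.1 dB
Formula: STC ~ round(average of TL values)
Sum = 30.9 + 33.0 + 32.1 + 44.2 + 46.6 + 38.1 = 224.9
Average = 224.9 / 6 = 37.48
Rounded: 37

37
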